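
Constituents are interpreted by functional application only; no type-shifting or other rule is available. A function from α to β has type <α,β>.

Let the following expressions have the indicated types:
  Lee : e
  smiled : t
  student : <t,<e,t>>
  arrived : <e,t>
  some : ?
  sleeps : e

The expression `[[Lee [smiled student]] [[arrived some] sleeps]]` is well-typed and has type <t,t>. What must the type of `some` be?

[[Lee [smiled student]] [[arrived some] sleeps]] must have type <t,t>. The sister [Lee [smiled student]] has type t; that is not a function onto <t,t>, so [[arrived some] sleeps] must be the functor, of type <t,<t,t>>.
[[arrived some] sleeps] must have type <t,<t,t>>. The sister sleeps has type e; that is not a function onto <t,<t,t>>, so [arrived some] must be the functor, of type <e,<t,<t,t>>>.
[arrived some] must have type <e,<t,<t,t>>>. The sister arrived has type <e,t>; that is not a function onto <e,<t,<t,t>>>, so some must be the functor, of type <<e,t>,<e,<t,<t,t>>>>.

<<e,t>,<e,<t,<t,t>>>>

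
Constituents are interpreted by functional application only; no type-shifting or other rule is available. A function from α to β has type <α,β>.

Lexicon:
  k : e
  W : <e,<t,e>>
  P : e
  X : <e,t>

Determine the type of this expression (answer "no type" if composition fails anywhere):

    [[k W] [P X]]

[k W] — W of type <e,<t,e>> combines with k of type e: type <t,e>.
[P X] — X of type <e,t> combines with P of type e: type t.
[[k W] [P X]] — [k W] of type <t,e> combines with [P X] of type t: type e.

e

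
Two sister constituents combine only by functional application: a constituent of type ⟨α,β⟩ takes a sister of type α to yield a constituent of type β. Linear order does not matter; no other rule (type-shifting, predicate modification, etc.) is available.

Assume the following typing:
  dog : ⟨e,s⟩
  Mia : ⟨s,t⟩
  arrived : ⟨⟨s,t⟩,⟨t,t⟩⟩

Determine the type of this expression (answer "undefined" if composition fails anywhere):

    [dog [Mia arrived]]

[Mia arrived]: ⟨⟨s,t⟩,⟨t,t⟩⟩ applied to ⟨s,t⟩ yields ⟨t,t⟩.
At [dog [Mia arrived]]: neither ⟨e,s⟩ nor ⟨t,t⟩ can take the other as argument; the node is ill-typed.

undefined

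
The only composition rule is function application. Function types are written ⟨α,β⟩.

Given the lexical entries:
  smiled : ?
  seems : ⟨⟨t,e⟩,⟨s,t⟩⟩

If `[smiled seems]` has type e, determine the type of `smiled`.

For [smiled seems] to have type e with seems of type ⟨⟨t,e⟩,⟨s,t⟩⟩, smiled must be the function: smiled : ⟨⟨⟨t,e⟩,⟨s,t⟩⟩,e⟩.

⟨⟨⟨t,e⟩,⟨s,t⟩⟩,e⟩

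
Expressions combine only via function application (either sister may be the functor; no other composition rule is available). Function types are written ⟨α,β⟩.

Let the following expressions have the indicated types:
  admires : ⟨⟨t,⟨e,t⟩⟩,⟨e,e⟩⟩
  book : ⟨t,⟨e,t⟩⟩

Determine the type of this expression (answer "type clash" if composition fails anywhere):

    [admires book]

⟨e,e⟩

[admires book]: functor admires : ⟨⟨t,⟨e,t⟩⟩,⟨e,e⟩⟩, argument book : ⟨t,⟨e,t⟩⟩; result ⟨e,e⟩.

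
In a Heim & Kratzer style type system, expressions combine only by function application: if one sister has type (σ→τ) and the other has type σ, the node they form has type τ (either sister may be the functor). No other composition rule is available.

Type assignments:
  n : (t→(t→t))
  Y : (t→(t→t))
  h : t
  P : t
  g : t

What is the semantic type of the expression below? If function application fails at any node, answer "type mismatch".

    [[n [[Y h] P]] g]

t

At [Y h], Y : (t→(t→t)) takes h : t, giving (t→t).
At [[Y h] P], [Y h] : (t→t) takes P : t, giving t.
At [n [[Y h] P]], n : (t→(t→t)) takes [[Y h] P] : t, giving (t→t).
At [[n [[Y h] P]] g], [n [[Y h] P]] : (t→t) takes g : t, giving t.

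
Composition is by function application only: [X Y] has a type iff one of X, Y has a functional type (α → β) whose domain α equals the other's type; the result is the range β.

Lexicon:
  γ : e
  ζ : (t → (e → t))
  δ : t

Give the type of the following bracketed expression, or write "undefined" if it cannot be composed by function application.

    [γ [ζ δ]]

At [ζ δ], ζ : (t → (e → t)) takes δ : t, giving (e → t).
At [γ [ζ δ]], [ζ δ] : (e → t) takes γ : e, giving t.

t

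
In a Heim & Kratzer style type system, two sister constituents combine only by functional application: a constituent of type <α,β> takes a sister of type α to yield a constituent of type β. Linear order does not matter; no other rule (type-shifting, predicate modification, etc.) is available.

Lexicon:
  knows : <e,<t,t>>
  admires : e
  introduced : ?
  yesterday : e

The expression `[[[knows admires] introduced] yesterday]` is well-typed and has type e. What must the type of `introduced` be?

[[[knows admires] introduced] yesterday] must have type e. The sister yesterday has type e; that is not a function onto e, so [[knows admires] introduced] must be the functor, of type <e,e>.
[[knows admires] introduced] must have type <e,e>. The sister [knows admires] has type <t,t>; that is not a function onto <e,e>, so introduced must be the functor, of type <<t,t>,<e,e>>.

<<t,t>,<e,e>>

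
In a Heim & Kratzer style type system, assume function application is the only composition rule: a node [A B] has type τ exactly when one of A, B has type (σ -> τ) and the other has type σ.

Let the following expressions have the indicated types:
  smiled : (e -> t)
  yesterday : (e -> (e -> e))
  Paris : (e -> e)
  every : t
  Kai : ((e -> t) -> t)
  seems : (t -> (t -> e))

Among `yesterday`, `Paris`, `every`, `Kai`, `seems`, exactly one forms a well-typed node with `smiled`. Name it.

yesterday : (e -> (e -> e)) — neither side's domain matches the other.
Paris : (e -> e) — neither side's domain matches the other.
every : t — neither side's domain matches the other.
Kai — combines: Kai : ((e -> t) -> t) takes smiled : (e -> t) as argument, giving t.
seems : (t -> (t -> e)) — neither side's domain matches the other.

Kai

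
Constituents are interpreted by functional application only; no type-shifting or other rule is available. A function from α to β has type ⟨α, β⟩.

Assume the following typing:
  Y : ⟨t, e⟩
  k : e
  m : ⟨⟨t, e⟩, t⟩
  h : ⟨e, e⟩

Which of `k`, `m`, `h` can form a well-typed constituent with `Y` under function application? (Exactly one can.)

k : e — Y needs t; k needs nothing (atomic); neither fits.
m — combines: m : ⟨⟨t, e⟩, t⟩ takes Y : ⟨t, e⟩ as argument, giving t.
h : ⟨e, e⟩ — Y needs t; h needs e; neither fits.

m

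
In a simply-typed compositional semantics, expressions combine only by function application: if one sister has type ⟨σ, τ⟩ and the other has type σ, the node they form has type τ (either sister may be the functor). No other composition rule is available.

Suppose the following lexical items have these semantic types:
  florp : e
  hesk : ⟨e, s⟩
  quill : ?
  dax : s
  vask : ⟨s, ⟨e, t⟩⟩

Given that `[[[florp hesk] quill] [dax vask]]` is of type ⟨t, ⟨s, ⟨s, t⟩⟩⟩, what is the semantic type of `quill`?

⟨s, ⟨⟨e, t⟩, ⟨t, ⟨s, ⟨s, t⟩⟩⟩⟩⟩

[[[florp hesk] quill] [dax vask]] is required to be ⟨t, ⟨s, ⟨s, t⟩⟩⟩. [dax vask] : ⟨e, t⟩ cannot yield ⟨t, ⟨s, ⟨s, t⟩⟩⟩ as functor, so [[florp hesk] quill] : ⟨⟨e, t⟩, ⟨t, ⟨s, ⟨s, t⟩⟩⟩⟩.
[[florp hesk] quill] is required to be ⟨⟨e, t⟩, ⟨t, ⟨s, ⟨s, t⟩⟩⟩⟩. [florp hesk] : s cannot yield ⟨⟨e, t⟩, ⟨t, ⟨s, ⟨s, t⟩⟩⟩⟩ as functor, so quill : ⟨s, ⟨⟨e, t⟩, ⟨t, ⟨s, ⟨s, t⟩⟩⟩⟩⟩.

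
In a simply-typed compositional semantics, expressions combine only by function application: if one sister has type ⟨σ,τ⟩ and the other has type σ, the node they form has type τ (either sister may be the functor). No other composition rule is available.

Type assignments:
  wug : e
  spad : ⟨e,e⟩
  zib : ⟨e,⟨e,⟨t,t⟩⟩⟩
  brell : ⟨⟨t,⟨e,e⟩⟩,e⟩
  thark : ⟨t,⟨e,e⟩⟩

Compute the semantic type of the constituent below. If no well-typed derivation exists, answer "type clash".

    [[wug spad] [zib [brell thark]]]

[wug spad] — spad of type ⟨e,e⟩ combines with wug of type e: type e.
[brell thark] — brell of type ⟨⟨t,⟨e,e⟩⟩,e⟩ combines with thark of type ⟨t,⟨e,e⟩⟩: type e.
[zib [brell thark]] — zib of type ⟨e,⟨e,⟨t,t⟩⟩⟩ combines with [brell thark] of type e: type ⟨e,⟨t,t⟩⟩.
[[wug spad] [zib [brell thark]]] — [zib [brell thark]] of type ⟨e,⟨t,t⟩⟩ combines with [wug spad] of type e: type ⟨t,t⟩.

⟨t,t⟩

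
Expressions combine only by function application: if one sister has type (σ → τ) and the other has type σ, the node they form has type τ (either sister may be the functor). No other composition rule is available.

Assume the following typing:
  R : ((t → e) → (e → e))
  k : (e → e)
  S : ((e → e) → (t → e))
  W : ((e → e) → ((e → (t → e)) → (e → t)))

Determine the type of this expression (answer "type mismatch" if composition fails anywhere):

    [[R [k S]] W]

((e → (t → e)) → (e → t))

[k S] — S of type ((e → e) → (t → e)) combines with k of type (e → e): type (t → e).
[R [k S]] — R of type ((t → e) → (e → e)) combines with [k S] of type (t → e): type (e → e).
[[R [k S]] W] — W of type ((e → e) → ((e → (t → e)) → (e → t))) combines with [R [k S]] of type (e → e): type ((e → (t → e)) → (e → t)).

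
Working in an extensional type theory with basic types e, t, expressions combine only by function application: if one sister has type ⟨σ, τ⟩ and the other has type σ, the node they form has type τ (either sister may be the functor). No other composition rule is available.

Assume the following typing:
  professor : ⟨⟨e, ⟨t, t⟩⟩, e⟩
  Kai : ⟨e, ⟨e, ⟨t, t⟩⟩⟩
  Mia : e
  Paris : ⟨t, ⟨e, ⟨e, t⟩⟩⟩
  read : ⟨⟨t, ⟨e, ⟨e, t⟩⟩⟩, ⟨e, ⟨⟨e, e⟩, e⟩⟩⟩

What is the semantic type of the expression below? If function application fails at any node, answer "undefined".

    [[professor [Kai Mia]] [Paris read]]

⟨⟨e, e⟩, e⟩

[Kai Mia]: ⟨e, ⟨e, ⟨t, t⟩⟩⟩ applied to e yields ⟨e, ⟨t, t⟩⟩.
[professor [Kai Mia]]: ⟨⟨e, ⟨t, t⟩⟩, e⟩ applied to ⟨e, ⟨t, t⟩⟩ yields e.
[Paris read]: ⟨⟨t, ⟨e, ⟨e, t⟩⟩⟩, ⟨e, ⟨⟨e, e⟩, e⟩⟩⟩ applied to ⟨t, ⟨e, ⟨e, t⟩⟩⟩ yields ⟨e, ⟨⟨e, e⟩, e⟩⟩.
[[professor [Kai Mia]] [Paris read]]: ⟨e, ⟨⟨e, e⟩, e⟩⟩ applied to e yields ⟨⟨e, e⟩, e⟩.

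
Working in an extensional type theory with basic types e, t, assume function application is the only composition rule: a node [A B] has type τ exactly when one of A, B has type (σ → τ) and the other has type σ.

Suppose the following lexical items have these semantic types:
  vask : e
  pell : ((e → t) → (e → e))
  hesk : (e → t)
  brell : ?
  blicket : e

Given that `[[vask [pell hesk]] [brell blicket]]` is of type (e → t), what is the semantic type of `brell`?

(e → (e → (e → t)))

At [[vask [pell hesk]] [brell blicket]] (required: (e → t)): [vask [pell hesk]] is e, which is not a function with range (e → t); hence [brell blicket] is the functor — type (e → (e → t)).
At [brell blicket] (required: (e → (e → t))): blicket is e, which is not a function with range (e → (e → t)); hence brell is the functor — type (e → (e → (e → t))).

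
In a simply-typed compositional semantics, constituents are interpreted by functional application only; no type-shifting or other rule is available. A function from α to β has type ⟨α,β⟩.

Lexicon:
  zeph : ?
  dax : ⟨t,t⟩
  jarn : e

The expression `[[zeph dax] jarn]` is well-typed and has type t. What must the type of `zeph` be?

[[zeph dax] jarn] is required to be t. jarn : e cannot yield t as functor, so [zeph dax] : ⟨e,t⟩.
[zeph dax] is required to be ⟨e,t⟩. dax : ⟨t,t⟩ cannot yield ⟨e,t⟩ as functor, so zeph : ⟨⟨t,t⟩,⟨e,t⟩⟩.

⟨⟨t,t⟩,⟨e,t⟩⟩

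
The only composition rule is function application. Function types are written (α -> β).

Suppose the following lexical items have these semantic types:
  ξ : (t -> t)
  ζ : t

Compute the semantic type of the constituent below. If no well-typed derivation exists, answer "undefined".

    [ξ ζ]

t

At [ξ ζ], ξ : (t -> t) takes ζ : t, giving t.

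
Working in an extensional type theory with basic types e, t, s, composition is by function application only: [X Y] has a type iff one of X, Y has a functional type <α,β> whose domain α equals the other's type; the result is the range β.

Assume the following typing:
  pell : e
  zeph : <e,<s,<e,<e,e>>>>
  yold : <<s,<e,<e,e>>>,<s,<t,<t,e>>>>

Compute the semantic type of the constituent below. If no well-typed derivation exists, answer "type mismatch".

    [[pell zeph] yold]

<s,<t,<t,e>>>

[pell zeph]: <e,<s,<e,<e,e>>>> applied to e yields <s,<e,<e,e>>>.
[[pell zeph] yold]: <<s,<e,<e,e>>>,<s,<t,<t,e>>>> applied to <s,<e,<e,e>>> yields <s,<t,<t,e>>>.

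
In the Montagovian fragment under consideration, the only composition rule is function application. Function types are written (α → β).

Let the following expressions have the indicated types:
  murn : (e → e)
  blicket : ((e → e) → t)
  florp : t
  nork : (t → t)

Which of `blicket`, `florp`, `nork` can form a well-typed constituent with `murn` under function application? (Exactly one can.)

blicket — combines: blicket : ((e → e) → t) takes murn : (e → e) as argument, giving t.
florp : t — neither side's domain matches the other.
nork : (t → t) — neither side's domain matches the other.

blicket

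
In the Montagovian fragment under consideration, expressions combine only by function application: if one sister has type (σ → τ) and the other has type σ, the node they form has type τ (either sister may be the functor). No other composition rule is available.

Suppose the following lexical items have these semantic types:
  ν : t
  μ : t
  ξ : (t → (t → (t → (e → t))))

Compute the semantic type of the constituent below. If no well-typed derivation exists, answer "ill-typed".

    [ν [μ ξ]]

[μ ξ]: functor ξ : (t → (t → (t → (e → t)))), argument μ : t; result (t → (t → (e → t))).
[ν [μ ξ]]: functor [μ ξ] : (t → (t → (e → t))), argument ν : t; result (t → (e → t)).

(t → (e → t))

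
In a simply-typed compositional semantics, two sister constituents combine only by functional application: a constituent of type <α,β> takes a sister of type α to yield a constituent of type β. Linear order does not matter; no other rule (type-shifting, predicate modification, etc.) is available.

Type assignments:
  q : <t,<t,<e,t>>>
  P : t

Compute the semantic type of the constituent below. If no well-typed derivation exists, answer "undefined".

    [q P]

[q P]: <t,<t,<e,t>>> applied to t yields <t,<e,t>>.

<t,<e,t>>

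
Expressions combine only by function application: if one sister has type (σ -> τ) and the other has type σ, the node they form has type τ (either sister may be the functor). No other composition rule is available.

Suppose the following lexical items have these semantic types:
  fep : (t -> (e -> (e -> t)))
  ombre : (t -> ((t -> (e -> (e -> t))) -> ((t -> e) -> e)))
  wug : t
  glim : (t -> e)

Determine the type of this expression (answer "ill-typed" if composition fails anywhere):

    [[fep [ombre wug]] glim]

[ombre wug]: ombre is (t -> ((t -> (e -> (e -> t))) -> ((t -> e) -> e))), wug is t; result ((t -> (e -> (e -> t))) -> ((t -> e) -> e)).
[fep [ombre wug]]: [ombre wug] is ((t -> (e -> (e -> t))) -> ((t -> e) -> e)), fep is (t -> (e -> (e -> t))); result ((t -> e) -> e).
[[fep [ombre wug]] glim]: [fep [ombre wug]] is ((t -> e) -> e), glim is (t -> e); result e.

e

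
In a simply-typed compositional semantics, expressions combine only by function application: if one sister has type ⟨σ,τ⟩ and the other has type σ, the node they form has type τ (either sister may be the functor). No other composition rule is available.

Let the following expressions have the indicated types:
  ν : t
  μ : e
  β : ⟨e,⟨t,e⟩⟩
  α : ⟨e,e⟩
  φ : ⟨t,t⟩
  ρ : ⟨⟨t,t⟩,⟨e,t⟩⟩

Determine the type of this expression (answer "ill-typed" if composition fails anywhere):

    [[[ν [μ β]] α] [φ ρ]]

[μ β] — β of type ⟨e,⟨t,e⟩⟩ combines with μ of type e: type ⟨t,e⟩.
[ν [μ β]] — [μ β] of type ⟨t,e⟩ combines with ν of type t: type e.
[[ν [μ β]] α] — α of type ⟨e,e⟩ combines with [ν [μ β]] of type e: type e.
[φ ρ] — ρ of type ⟨⟨t,t⟩,⟨e,t⟩⟩ combines with φ of type ⟨t,t⟩: type ⟨e,t⟩.
[[[ν [μ β]] α] [φ ρ]] — [φ ρ] of type ⟨e,t⟩ combines with [[ν [μ β]] α] of type e: type t.

t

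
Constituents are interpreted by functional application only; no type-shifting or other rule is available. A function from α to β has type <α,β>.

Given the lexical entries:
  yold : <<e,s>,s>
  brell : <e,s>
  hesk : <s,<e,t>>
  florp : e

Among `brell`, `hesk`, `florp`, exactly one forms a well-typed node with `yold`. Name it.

brell

brell — combines: yold : <<e,s>,s> takes brell : <e,s> as argument, giving s.
hesk : <s,<e,t>> — no; yold wants <e,s>, and hesk wants s.
florp : e — no; yold wants <e,s>, and florp wants nothing (atomic).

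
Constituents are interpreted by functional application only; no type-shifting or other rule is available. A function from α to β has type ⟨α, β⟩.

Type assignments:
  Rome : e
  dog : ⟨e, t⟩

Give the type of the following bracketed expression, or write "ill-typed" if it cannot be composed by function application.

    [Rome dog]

[Rome dog]: dog is ⟨e, t⟩, Rome is e; result t.

t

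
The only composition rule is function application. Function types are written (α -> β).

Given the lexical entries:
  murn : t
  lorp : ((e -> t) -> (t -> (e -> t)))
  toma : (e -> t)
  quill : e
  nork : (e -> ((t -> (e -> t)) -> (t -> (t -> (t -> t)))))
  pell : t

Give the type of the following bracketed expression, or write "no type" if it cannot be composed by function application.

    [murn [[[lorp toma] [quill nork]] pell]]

[lorp toma] — lorp of type ((e -> t) -> (t -> (e -> t))) combines with toma of type (e -> t): type (t -> (e -> t)).
[quill nork] — nork of type (e -> ((t -> (e -> t)) -> (t -> (t -> (t -> t))))) combines with quill of type e: type ((t -> (e -> t)) -> (t -> (t -> (t -> t)))).
[[lorp toma] [quill nork]] — [quill nork] of type ((t -> (e -> t)) -> (t -> (t -> (t -> t)))) combines with [lorp toma] of type (t -> (e -> t)): type (t -> (t -> (t -> t))).
[[[lorp toma] [quill nork]] pell] — [[lorp toma] [quill nork]] of type (t -> (t -> (t -> t))) combines with pell of type t: type (t -> (t -> t)).
[murn [[[lorp toma] [quill nork]] pell]] — [[[lorp toma] [quill nork]] pell] of type (t -> (t -> t)) combines with murn of type t: type (t -> t).

(t -> t)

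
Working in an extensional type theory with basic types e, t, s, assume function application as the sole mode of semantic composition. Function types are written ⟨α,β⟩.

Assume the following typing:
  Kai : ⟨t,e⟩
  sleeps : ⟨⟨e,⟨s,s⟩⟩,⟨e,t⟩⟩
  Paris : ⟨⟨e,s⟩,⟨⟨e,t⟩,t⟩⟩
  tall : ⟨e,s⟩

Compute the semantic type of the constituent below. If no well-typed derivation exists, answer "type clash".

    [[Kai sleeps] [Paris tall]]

[Kai sleeps]: ⟨t,e⟩ and ⟨⟨e,⟨s,s⟩⟩,⟨e,t⟩⟩ cannot combine by function application — type clash.

type clash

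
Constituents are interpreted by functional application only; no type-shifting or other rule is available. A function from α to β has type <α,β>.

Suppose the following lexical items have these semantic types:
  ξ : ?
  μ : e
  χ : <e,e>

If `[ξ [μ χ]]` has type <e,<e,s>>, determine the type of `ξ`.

<e,<e,<e,s>>>

[ξ [μ χ]] is required to be <e,<e,s>>. [μ χ] : e cannot yield <e,<e,s>> as functor, so ξ : <e,<e,<e,s>>>.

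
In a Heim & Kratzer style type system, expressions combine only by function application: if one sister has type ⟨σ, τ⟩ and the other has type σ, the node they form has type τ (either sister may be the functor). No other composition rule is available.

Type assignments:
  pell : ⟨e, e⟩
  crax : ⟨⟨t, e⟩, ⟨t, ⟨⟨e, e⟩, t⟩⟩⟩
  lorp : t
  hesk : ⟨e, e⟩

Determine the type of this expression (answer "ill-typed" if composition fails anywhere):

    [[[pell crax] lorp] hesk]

[pell crax]: ⟨e, e⟩ and ⟨⟨t, e⟩, ⟨t, ⟨⟨e, e⟩, t⟩⟩⟩ cannot combine by function application — type clash.

ill-typed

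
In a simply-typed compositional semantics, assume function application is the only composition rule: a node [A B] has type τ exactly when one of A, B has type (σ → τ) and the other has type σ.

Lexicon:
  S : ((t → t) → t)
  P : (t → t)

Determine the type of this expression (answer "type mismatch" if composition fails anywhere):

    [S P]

[S P]: S is ((t → t) → t), P is (t → t); result t.

t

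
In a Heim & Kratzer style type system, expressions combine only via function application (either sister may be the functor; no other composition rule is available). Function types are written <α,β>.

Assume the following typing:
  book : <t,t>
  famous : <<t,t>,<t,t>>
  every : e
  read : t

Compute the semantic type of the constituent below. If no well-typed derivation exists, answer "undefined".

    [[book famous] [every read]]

[book famous]: <<t,t>,<t,t>> applied to <t,t> yields <t,t>.
At [every read]: neither e nor t can take the other as argument; the node is ill-typed.

undefined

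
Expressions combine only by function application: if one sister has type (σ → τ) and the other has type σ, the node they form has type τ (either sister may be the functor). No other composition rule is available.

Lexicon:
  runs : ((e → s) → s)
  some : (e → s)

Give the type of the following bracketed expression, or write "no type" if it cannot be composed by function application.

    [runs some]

[runs some]: runs is ((e → s) → s), some is (e → s); result s.

s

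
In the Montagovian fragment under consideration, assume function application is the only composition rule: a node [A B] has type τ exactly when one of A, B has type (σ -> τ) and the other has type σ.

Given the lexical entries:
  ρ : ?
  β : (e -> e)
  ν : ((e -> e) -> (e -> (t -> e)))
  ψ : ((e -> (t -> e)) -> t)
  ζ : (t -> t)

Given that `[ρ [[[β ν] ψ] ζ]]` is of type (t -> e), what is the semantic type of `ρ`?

(t -> (t -> e))

For [ρ [[[β ν] ψ] ζ]] to have type (t -> e) with [[[β ν] ψ] ζ] of type t, ρ must be the function: ρ : (t -> (t -> e)).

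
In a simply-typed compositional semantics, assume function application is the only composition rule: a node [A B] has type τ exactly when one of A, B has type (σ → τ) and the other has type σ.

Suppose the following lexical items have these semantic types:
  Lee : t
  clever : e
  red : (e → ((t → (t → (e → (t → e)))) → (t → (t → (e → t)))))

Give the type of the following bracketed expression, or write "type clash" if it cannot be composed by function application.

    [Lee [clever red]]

[clever red]: red is (e → ((t → (t → (e → (t → e)))) → (t → (t → (e → t))))), clever is e; result ((t → (t → (e → (t → e)))) → (t → (t → (e → t)))).
At [Lee [clever red]]: neither t nor ((t → (t → (e → (t → e)))) → (t → (t → (e → t)))) can take the other as argument; the node is ill-typed.

type clash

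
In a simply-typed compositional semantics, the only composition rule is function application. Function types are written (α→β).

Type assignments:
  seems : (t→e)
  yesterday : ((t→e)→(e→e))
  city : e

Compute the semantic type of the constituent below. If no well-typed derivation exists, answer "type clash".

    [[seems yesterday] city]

[seems yesterday]: ((t→e)→(e→e)) applied to (t→e) yields (e→e).
[[seems yesterday] city]: (e→e) applied to e yields e.

e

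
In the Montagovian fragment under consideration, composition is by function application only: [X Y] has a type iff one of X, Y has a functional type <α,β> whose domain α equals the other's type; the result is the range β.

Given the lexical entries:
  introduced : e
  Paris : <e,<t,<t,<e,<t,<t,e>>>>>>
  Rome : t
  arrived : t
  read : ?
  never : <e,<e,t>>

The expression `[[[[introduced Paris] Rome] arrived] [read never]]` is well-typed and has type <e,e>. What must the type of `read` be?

<<e,<e,t>>,<<e,<t,<t,e>>>,<e,e>>>

[[[[introduced Paris] Rome] arrived] [read never]] must have type <e,e>. The sister [[[introduced Paris] Rome] arrived] has type <e,<t,<t,e>>>; that is not a function onto <e,e>, so [read never] must be the functor, of type <<e,<t,<t,e>>>,<e,e>>.
[read never] must have type <<e,<t,<t,e>>>,<e,e>>. The sister never has type <e,<e,t>>; that is not a function onto <<e,<t,<t,e>>>,<e,e>>, so read must be the functor, of type <<e,<e,t>>,<<e,<t,<t,e>>>,<e,e>>>.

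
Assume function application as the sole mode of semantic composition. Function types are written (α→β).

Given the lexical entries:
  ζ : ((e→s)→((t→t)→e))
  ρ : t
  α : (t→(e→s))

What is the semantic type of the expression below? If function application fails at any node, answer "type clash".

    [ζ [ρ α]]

((t→t)→e)

[ρ α] — α of type (t→(e→s)) combines with ρ of type t: type (e→s).
[ζ [ρ α]] — ζ of type ((e→s)→((t→t)→e)) combines with [ρ α] of type (e→s): type ((t→t)→e).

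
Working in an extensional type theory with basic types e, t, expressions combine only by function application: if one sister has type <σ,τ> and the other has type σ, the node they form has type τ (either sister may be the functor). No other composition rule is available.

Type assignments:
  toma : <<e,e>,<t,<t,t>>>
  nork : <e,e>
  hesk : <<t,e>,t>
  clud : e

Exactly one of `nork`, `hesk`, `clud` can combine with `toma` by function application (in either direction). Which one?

nork

nork — combines: toma : <<e,e>,<t,<t,t>>> takes nork : <e,e> as argument, giving <t,<t,t>>.
hesk : <<t,e>,t> — does not combine with toma.
clud : e — does not combine with toma.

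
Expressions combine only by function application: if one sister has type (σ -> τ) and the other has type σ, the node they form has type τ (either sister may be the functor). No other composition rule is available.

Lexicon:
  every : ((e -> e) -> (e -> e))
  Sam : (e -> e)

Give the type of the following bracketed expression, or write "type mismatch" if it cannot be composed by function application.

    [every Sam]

(e -> e)

At [every Sam], every : ((e -> e) -> (e -> e)) takes Sam : (e -> e), giving (e -> e).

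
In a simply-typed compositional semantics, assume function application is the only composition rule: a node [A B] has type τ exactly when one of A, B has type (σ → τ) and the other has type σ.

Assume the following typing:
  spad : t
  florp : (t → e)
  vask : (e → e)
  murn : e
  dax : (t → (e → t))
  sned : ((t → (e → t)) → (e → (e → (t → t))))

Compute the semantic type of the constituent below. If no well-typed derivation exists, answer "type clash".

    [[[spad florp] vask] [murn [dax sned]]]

(t → t)

At [spad florp], florp : (t → e) takes spad : t, giving e.
At [[spad florp] vask], vask : (e → e) takes [spad florp] : e, giving e.
At [dax sned], sned : ((t → (e → t)) → (e → (e → (t → t)))) takes dax : (t → (e → t)), giving (e → (e → (t → t))).
At [murn [dax sned]], [dax sned] : (e → (e → (t → t))) takes murn : e, giving (e → (t → t)).
At [[[spad florp] vask] [murn [dax sned]]], [murn [dax sned]] : (e → (t → t)) takes [[spad florp] vask] : e, giving (t → t).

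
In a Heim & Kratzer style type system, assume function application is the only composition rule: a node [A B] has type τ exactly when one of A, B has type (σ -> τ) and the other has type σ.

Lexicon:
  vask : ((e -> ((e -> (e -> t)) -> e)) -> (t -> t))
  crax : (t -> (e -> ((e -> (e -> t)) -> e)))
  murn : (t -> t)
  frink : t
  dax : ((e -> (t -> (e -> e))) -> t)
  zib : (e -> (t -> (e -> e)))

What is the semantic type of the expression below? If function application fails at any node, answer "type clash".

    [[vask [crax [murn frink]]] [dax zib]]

[murn frink] — murn of type (t -> t) combines with frink of type t: type t.
[crax [murn frink]] — crax of type (t -> (e -> ((e -> (e -> t)) -> e))) combines with [murn frink] of type t: type (e -> ((e -> (e -> t)) -> e)).
[vask [crax [murn frink]]] — vask of type ((e -> ((e -> (e -> t)) -> e)) -> (t -> t)) combines with [crax [murn frink]] of type (e -> ((e -> (e -> t)) -> e)): type (t -> t).
[dax zib] — dax of type ((e -> (t -> (e -> e))) -> t) combines with zib of type (e -> (t -> (e -> e))): type t.
[[vask [crax [murn frink]]] [dax zib]] — [vask [crax [murn frink]]] of type (t -> t) combines with [dax zib] of type t: type t.

t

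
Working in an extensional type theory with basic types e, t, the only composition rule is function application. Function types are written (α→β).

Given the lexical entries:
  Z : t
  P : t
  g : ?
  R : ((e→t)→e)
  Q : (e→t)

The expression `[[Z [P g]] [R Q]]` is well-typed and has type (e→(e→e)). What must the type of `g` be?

(t→(t→(e→(e→(e→e)))))

For [[Z [P g]] [R Q]] to have type (e→(e→e)) with [R Q] of type e, [Z [P g]] must be the function: [Z [P g]] : (e→(e→(e→e))).
For [Z [P g]] to have type (e→(e→(e→e))) with Z of type t, [P g] must be the function: [P g] : (t→(e→(e→(e→e)))).
For [P g] to have type (t→(e→(e→(e→e)))) with P of type t, g must be the function: g : (t→(t→(e→(e→(e→e))))).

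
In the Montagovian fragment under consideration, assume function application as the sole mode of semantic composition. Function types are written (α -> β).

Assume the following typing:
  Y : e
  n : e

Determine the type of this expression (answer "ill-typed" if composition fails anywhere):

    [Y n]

ill-typed

At [Y n]: neither e nor e can take the other as argument; the node is ill-typed.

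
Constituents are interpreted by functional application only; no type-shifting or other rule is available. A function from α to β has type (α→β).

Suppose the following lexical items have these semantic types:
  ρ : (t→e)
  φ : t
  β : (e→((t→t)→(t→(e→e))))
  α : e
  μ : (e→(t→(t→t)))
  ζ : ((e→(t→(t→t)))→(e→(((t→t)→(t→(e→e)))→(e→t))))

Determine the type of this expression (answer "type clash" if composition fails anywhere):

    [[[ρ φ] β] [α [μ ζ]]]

[ρ φ] — ρ of type (t→e) combines with φ of type t: type e.
[[ρ φ] β] — β of type (e→((t→t)→(t→(e→e)))) combines with [ρ φ] of type e: type ((t→t)→(t→(e→e))).
[μ ζ] — ζ of type ((e→(t→(t→t)))→(e→(((t→t)→(t→(e→e)))→(e→t)))) combines with μ of type (e→(t→(t→t))): type (e→(((t→t)→(t→(e→e)))→(e→t))).
[α [μ ζ]] — [μ ζ] of type (e→(((t→t)→(t→(e→e)))→(e→t))) combines with α of type e: type (((t→t)→(t→(e→e)))→(e→t)).
[[[ρ φ] β] [α [μ ζ]]] — [α [μ ζ]] of type (((t→t)→(t→(e→e)))→(e→t)) combines with [[ρ φ] β] of type ((t→t)→(t→(e→e))): type (e→t).

(e→t)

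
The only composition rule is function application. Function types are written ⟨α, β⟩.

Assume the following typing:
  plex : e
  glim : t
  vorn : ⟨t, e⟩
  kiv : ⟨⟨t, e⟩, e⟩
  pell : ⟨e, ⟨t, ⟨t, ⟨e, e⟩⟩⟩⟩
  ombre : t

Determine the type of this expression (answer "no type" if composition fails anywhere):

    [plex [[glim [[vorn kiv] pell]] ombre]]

e

[vorn kiv]: functor kiv : ⟨⟨t, e⟩, e⟩, argument vorn : ⟨t, e⟩; result e.
[[vorn kiv] pell]: functor pell : ⟨e, ⟨t, ⟨t, ⟨e, e⟩⟩⟩⟩, argument [vorn kiv] : e; result ⟨t, ⟨t, ⟨e, e⟩⟩⟩.
[glim [[vorn kiv] pell]]: functor [[vorn kiv] pell] : ⟨t, ⟨t, ⟨e, e⟩⟩⟩, argument glim : t; result ⟨t, ⟨e, e⟩⟩.
[[glim [[vorn kiv] pell]] ombre]: functor [glim [[vorn kiv] pell]] : ⟨t, ⟨e, e⟩⟩, argument ombre : t; result ⟨e, e⟩.
[plex [[glim [[vorn kiv] pell]] ombre]]: functor [[glim [[vorn kiv] pell]] ombre] : ⟨e, e⟩, argument plex : e; result e.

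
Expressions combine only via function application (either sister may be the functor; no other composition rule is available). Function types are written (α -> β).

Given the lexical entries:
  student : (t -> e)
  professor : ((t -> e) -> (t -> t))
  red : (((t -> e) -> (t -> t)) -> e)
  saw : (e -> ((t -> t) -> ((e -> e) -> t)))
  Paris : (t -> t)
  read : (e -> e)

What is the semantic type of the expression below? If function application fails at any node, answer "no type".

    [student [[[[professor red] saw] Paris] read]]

[professor red]: (((t -> e) -> (t -> t)) -> e) applied to ((t -> e) -> (t -> t)) yields e.
[[professor red] saw]: (e -> ((t -> t) -> ((e -> e) -> t))) applied to e yields ((t -> t) -> ((e -> e) -> t)).
[[[professor red] saw] Paris]: ((t -> t) -> ((e -> e) -> t)) applied to (t -> t) yields ((e -> e) -> t).
[[[[professor red] saw] Paris] read]: ((e -> e) -> t) applied to (e -> e) yields t.
[student [[[[professor red] saw] Paris] read]]: (t -> e) applied to t yields e.

e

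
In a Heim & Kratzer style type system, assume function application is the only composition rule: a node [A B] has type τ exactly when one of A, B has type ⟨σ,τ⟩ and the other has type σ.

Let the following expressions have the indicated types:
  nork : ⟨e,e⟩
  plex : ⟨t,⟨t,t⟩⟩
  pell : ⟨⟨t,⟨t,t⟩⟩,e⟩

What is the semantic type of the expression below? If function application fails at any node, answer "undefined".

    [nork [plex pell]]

[plex pell]: pell is ⟨⟨t,⟨t,t⟩⟩,e⟩, plex is ⟨t,⟨t,t⟩⟩; result e.
[nork [plex pell]]: nork is ⟨e,e⟩, [plex pell] is e; result e.

e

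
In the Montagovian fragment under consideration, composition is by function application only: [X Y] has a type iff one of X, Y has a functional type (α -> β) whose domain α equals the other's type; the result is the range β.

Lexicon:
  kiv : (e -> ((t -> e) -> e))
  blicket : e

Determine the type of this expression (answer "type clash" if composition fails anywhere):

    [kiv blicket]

[kiv blicket] — kiv of type (e -> ((t -> e) -> e)) combines with blicket of type e: type ((t -> e) -> e).

((t -> e) -> e)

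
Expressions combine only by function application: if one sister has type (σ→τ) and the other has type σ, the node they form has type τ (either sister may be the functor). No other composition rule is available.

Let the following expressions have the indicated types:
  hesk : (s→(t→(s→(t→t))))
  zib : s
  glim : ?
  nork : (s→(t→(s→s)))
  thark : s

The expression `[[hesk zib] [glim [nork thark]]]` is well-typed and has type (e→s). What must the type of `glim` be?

[[hesk zib] [glim [nork thark]]] is required to be (e→s). [hesk zib] : (t→(s→(t→t))) cannot yield (e→s) as functor, so [glim [nork thark]] : ((t→(s→(t→t)))→(e→s)).
[glim [nork thark]] is required to be ((t→(s→(t→t)))→(e→s)). [nork thark] : (t→(s→s)) cannot yield ((t→(s→(t→t)))→(e→s)) as functor, so glim : ((t→(s→s))→((t→(s→(t→t)))→(e→s))).

((t→(s→s))→((t→(s→(t→t)))→(e→s)))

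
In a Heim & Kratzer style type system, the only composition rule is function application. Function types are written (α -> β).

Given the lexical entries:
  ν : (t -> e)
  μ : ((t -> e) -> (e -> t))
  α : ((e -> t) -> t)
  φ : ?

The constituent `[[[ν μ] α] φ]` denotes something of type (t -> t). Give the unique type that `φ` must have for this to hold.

[[[ν μ] α] φ] is required to be (t -> t). [[ν μ] α] : t cannot yield (t -> t) as functor, so φ : (t -> (t -> t)).

(t -> (t -> t))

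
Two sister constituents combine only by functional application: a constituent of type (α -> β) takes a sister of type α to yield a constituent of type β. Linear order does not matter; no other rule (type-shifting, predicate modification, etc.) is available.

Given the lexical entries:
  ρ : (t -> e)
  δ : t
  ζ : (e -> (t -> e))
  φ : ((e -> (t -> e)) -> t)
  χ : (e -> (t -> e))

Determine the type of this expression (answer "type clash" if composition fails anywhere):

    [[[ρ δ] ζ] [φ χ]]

[ρ δ] — ρ of type (t -> e) combines with δ of type t: type e.
[[ρ δ] ζ] — ζ of type (e -> (t -> e)) combines with [ρ δ] of type e: type (t -> e).
[φ χ] — φ of type ((e -> (t -> e)) -> t) combines with χ of type (e -> (t -> e)): type t.
[[[ρ δ] ζ] [φ χ]] — [[ρ δ] ζ] of type (t -> e) combines with [φ χ] of type t: type e.

e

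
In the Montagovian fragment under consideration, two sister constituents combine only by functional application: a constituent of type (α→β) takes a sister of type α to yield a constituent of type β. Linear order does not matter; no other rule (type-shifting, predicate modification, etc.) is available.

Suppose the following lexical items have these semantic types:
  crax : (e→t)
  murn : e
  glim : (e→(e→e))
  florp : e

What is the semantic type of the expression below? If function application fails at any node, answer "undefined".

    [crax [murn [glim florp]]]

[glim florp]: glim is (e→(e→e)), florp is e; result (e→e).
[murn [glim florp]]: [glim florp] is (e→e), murn is e; result e.
[crax [murn [glim florp]]]: crax is (e→t), [murn [glim florp]] is e; result t.

t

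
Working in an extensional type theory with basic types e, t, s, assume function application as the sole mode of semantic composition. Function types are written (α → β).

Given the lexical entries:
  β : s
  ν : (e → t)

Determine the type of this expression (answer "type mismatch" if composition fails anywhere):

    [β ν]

[β ν]: s and (e → t) cannot combine by function application — type clash.

type mismatch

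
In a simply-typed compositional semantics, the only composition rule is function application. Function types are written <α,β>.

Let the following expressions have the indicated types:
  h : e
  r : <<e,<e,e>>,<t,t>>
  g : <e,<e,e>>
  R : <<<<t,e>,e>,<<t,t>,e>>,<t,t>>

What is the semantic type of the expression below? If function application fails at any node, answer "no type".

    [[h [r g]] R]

[r g]: functor r : <<e,<e,e>>,<t,t>>, argument g : <e,<e,e>>; result <t,t>.
At [h [r g]]: neither e nor <t,t> can take the other as argument; the node is ill-typed.

no type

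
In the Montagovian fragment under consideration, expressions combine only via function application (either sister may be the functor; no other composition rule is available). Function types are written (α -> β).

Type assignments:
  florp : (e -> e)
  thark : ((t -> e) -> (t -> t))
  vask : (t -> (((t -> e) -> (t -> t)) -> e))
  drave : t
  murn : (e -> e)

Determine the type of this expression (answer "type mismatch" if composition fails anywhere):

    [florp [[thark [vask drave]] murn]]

e

At [vask drave], vask : (t -> (((t -> e) -> (t -> t)) -> e)) takes drave : t, giving (((t -> e) -> (t -> t)) -> e).
At [thark [vask drave]], [vask drave] : (((t -> e) -> (t -> t)) -> e) takes thark : ((t -> e) -> (t -> t)), giving e.
At [[thark [vask drave]] murn], murn : (e -> e) takes [thark [vask drave]] : e, giving e.
At [florp [[thark [vask drave]] murn]], florp : (e -> e) takes [[thark [vask drave]] murn] : e, giving e.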